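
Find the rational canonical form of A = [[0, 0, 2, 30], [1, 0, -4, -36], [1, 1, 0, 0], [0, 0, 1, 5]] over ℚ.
The invariant factors of A (the non-unit diagonal entries of the Smith normal form of xI - A over ℚ[x]) are (x - 5)(x^3 + 2x + 4), each dividing the next. The characteristic polynomial is their product, (x - 5)(x^3 + 2x + 4).

The rational canonical form is the block-diagonal matrix of companion matrices C(f_i):
R = [[0, 0, 0, 20], [1, 0, 0, 6], [0, 1, 0, -2], [0, 0, 1, 5]].

Note the characteristic polynomial does not split into linear factors over ℚ, so A has no Jordan form over ℚ; the rational canonical form exists over any field.

R = [[0, 0, 0, 20], [1, 0, 0, 6], [0, 1, 0, -2], [0, 0, 1, 5]]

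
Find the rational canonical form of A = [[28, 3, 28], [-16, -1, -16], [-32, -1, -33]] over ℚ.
R = [[0, 0, -20], [1, 0, -9], [0, 1, -6]]

The invariant factors of A (the non-unit diagonal entries of the Smith normal form of xI - A over ℚ[x]) are (x + 5)(x^2 + x + 4), each dividing the next. The characteristic polynomial is their product, (x + 5)(x^2 + x + 4).

The rational canonical form is the block-diagonal matrix of companion matrices C(f_i):
R = [[0, 0, -20], [1, 0, -9], [0, 1, -6]].

Note the characteristic polynomial does not split into linear factors over ℚ, so A has no Jordan form over ℚ; the rational canonical form exists over any field.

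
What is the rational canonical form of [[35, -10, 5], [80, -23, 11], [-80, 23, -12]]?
The invariant factors of A (the non-unit diagonal entries of the Smith normal form of xI - A over ℚ[x]) are x^3 - 2x - 5, each dividing the next. The characteristic polynomial is their product, x^3 - 2x - 5.

The rational canonical form is the block-diagonal matrix of companion matrices C(f_i):
R = [[0, 0, 5], [1, 0, 2], [0, 1, 0]].

Note the characteristic polynomial does not split into linear factors over ℚ, so A has no Jordan form over ℚ; the rational canonical form exists over any field.

R = [[0, 0, 5], [1, 0, 2], [0, 1, 0]]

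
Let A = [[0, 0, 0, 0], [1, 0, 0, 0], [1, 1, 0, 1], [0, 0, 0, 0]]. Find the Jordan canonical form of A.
The characteristic polynomial is det(xI - A) = x^4, so the eigenvalues are 0 (algebraic multiplicity 4).

For λ = 0: rank(A) = 2, rank(A^2) = 1, rank(A^3) = 0. The eigenspace has dimension 4 - 2 = 2, so there are 2 Jordan blocks; the rank sequence gives block sizes [3, 1].

Assembling the blocks gives the Jordan form J above.

J = [[0, 1, 0, 0], [0, 0, 1, 0], [0, 0, 0, 0], [0, 0, 0, 0]]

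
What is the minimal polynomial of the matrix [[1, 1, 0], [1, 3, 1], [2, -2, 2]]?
m_A(x) = (x - 2)^3

The characteristic polynomial factors as (x - 2)^3. The minimal polynomial is ∏(x - λ)^{k_λ} where k_λ is the size of the largest Jordan block at λ.

For λ = 2: rank(A - 2I) = 2, and the largest Jordan block has size 3 (the smallest k with rank((A - 2I)^k) = rank((A - 2I)^(k+1))).

So m_A(x) = (x - 2)^3.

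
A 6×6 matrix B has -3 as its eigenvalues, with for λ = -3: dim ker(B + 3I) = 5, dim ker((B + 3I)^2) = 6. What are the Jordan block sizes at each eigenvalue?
Jordan blocks: (-3, 2), (-3, 1), (-3, 1), (-3, 1), (-3, 1)

λ = -3: successive nullity increments [5, 1] count blocks of size ≥ k; block sizes are [2, 1, 1, 1, 1].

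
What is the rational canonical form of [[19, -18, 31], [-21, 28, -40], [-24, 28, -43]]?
R = [[0, 0, -18], [1, 0, 3], [0, 1, 4]]

The invariant factors of A (the non-unit diagonal entries of the Smith normal form of xI - A over ℚ[x]) are (x - 3)^2(x + 2), each dividing the next. The characteristic polynomial is their product, (x - 3)^2(x + 2).

The rational canonical form is the block-diagonal matrix of companion matrices C(f_i):
R = [[0, 0, -18], [1, 0, 3], [0, 1, 4]].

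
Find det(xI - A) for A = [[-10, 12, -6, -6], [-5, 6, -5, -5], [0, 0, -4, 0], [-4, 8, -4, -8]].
xI - A = [[x + 10, -12, 6, 6], [5, x - 6, 5, 5], [0, 0, x + 4, 0], [4, -8, 4, x + 8]].

Expanding det(xI - A) along the first row:
det(xI - A) = + (x + 10)·det([[x - 6, 5, 5], [0, x + 4, 0], [-8, 4, x + 8]]) - (-12)·det([[5, 5, 5], [0, x + 4, 0], [4, 4, x + 8]]) + (6)·det([[5, x - 6, 5], [0, 0, 0], [4, -8, x + 8]]) - (6)·det([[5, x - 6, 5], [0, 0, x + 4], [4, -8, 4]]).

Evaluating gives χ_A(x) = x^4 + 16x^3 + 96x^2 + 256x + 256 = (x + 4)^4.

χ_A(x) = (x + 4)^4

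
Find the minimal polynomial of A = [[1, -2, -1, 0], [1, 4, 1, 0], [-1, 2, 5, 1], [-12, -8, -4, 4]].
m_A(x) = (x - 4)^3(x - 2)

The characteristic polynomial factors as (x - 4)^3(x - 2). The minimal polynomial is ∏(x - λ)^{k_λ} where k_λ is the size of the largest Jordan block at λ.

For λ = 2: rank(A - 2I) = 3, and the largest Jordan block has size 1 (the smallest k with rank((A - 2I)^k) = rank((A - 2I)^(k+1))).
For λ = 4: rank(A - 4I) = 3, and the largest Jordan block has size 3 (the smallest k with rank((A - 4I)^k) = rank((A - 4I)^(k+1))).

So m_A(x) = (x - 4)^3(x - 2).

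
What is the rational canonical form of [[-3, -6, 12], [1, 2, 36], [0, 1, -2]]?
The invariant factors of A (the non-unit diagonal entries of the Smith normal form of xI - A over ℚ[x]) are (x - 6)(x + 4)(x + 5), each dividing the next. The characteristic polynomial is their product, (x - 6)(x + 4)(x + 5).

The rational canonical form is the block-diagonal matrix of companion matrices C(f_i):
R = [[0, 0, 120], [1, 0, 34], [0, 1, -3]].

R = [[0, 0, 120], [1, 0, 34], [0, 1, -3]]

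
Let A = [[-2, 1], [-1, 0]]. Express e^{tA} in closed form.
e^{tA} = [[(1 - t)*e^{-t}, t*e^{-t}], [-t*e^{-t}, (t + 1)*e^{-t}]]

A has Jordan form J = [[-1, 1], [0, -1]] with A = PJP^{-1}, so e^{tA} = P e^{tJ} P^{-1}.

For a Jordan block J_k(λ), e^{tJ_k(λ)} = e^{λt} · (I + tN + t^2 N^2/2! + ... + t^{k-1} N^{k-1}/(k-1)!) where N is the nilpotent superdiagonal part.

Assembling the blocks and conjugating back gives the entries of e^{tA} as shown above.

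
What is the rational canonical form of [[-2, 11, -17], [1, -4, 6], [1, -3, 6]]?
R = [[0, 0, -5], [1, 0, 4], [0, 1, 0]]

The invariant factors of A (the non-unit diagonal entries of the Smith normal form of xI - A over ℚ[x]) are x^3 - 4x + 5, each dividing the next. The characteristic polynomial is their product, x^3 - 4x + 5.

The rational canonical form is the block-diagonal matrix of companion matrices C(f_i):
R = [[0, 0, -5], [1, 0, 4], [0, 1, 0]].

Note the characteristic polynomial does not split into linear factors over ℚ, so A has no Jordan form over ℚ; the rational canonical form exists over any field.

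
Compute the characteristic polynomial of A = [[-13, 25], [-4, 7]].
χ_A(x) = (x + 3)^2

xI - A = [[x + 13, -25], [4, x - 7]].

Expanding det(xI - A) along the first row:
det(xI - A) = + (x + 13)·det([[x - 7]]) - (-25)·det([[4]]).

Evaluating gives χ_A(x) = x^2 + 6x + 9 = (x + 3)^2.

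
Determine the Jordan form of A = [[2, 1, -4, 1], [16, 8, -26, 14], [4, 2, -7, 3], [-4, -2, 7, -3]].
The characteristic polynomial is det(xI - A) = x^4, so the eigenvalues are 0 (algebraic multiplicity 4).

For λ = 0: rank(A) = 2, rank(A^2) = 1, rank(A^3) = 0. The eigenspace has dimension 4 - 2 = 2, so there are 2 Jordan blocks; the rank sequence gives block sizes [3, 1].

Assembling the blocks gives the Jordan form J above.

J = [[0, 1, 0, 0], [0, 0, 1, 0], [0, 0, 0, 0], [0, 0, 0, 0]]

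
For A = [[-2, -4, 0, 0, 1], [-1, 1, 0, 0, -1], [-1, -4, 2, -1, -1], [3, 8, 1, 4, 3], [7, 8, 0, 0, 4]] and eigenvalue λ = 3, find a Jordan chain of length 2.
We seek v_1 ∈ ker((A - 3I)^2) \ ker(A - 3I), then set v_{i+1} = (A - 3I) v_i.

One such chain is v_1 = [[0, 0, 1, 0, -1]]^T, v_2 = [[-1, 1, 0, -2, -1]]^T. Check: (A - 3I) v_2 = [[0, 0, 0, 0, 0]]^T = 0.

v_1 = [[0, 0, 1, 0, -1]]^T, v_2 = [[-1, 1, 0, -2, -1]]^T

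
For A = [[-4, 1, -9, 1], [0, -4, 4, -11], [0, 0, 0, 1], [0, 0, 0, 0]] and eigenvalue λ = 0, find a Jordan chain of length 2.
We seek v_1 ∈ ker(A^2) \ ker(A), then set v_{i+1} = A v_i.

One such chain is v_1 = [[-2, -2, 1, 1]]^T, v_2 = [[-2, 1, 1, 0]]^T. Check: A v_2 = [[0, 0, 0, 0]]^T = 0.

v_1 = [[-2, -2, 1, 1]]^T, v_2 = [[-2, 1, 1, 0]]^T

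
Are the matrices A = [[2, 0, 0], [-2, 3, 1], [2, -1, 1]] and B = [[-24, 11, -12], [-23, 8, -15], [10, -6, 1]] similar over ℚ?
No.

trace(A) = 6 but trace(B) = -15. The trace is a similarity invariant, so A and B are not similar.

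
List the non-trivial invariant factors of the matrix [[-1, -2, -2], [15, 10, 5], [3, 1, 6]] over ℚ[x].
The Jordan structure of A has elementary divisors (x - 5)^2, (x - 5). Arranging the block sizes at each eigenvalue in decreasing order and taking row products gives the invariant factors.

Invariant factors (smallest first, each dividing the next): x - 5, (x - 5)^2.

Check: the last factor (x - 5)^2 is the minimal polynomial, and the product (x - 5)^3 is the characteristic polynomial.

x - 5, (x - 5)^2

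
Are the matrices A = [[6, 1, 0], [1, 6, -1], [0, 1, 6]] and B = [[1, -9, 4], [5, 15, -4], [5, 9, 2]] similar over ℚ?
Both have characteristic polynomial (x - 6)^3, but the minimal polynomial of A is (x - 6)^3 while the minimal polynomial of B is (x - 6)^2. The minimal polynomial is a similarity invariant, so A and B are not similar.

No.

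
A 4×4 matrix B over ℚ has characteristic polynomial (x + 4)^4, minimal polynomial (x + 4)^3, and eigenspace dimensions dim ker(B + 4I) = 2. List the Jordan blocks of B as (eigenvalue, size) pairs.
Jordan blocks: (-4, 3), (-4, 1)

λ = -4: algebraic multiplicity 4 (exponent in χ_B), largest block size 3 (exponent in m_B), 2 blocks (geometric multiplicity). These force block sizes [3, 1].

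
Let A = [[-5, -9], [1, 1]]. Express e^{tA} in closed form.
A has Jordan form J = [[-2, 1], [0, -2]] with A = PJP^{-1}, so e^{tA} = P e^{tJ} P^{-1}.

For a Jordan block J_k(λ), e^{tJ_k(λ)} = e^{λt} · (I + tN + t^2 N^2/2! + ... + t^{k-1} N^{k-1}/(k-1)!) where N is the nilpotent superdiagonal part.

Assembling the blocks and conjugating back gives the entries of e^{tA} as shown above.

e^{tA} = [[(1 - 3*t)*e^{-2*t}, -9*t*e^{-2*t}], [t*e^{-2*t}, (3*t + 1)*e^{-2*t}]]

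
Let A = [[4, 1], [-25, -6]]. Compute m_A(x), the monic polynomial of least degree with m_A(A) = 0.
m_A(x) = (x + 1)^2

The characteristic polynomial factors as (x + 1)^2. The minimal polynomial is ∏(x - λ)^{k_λ} where k_λ is the size of the largest Jordan block at λ.

For λ = -1: rank(A + I) = 1, and the largest Jordan block has size 2 (the smallest k with rank((A + I)^k) = rank((A + I)^(k+1))).

So m_A(x) = (x + 1)^2.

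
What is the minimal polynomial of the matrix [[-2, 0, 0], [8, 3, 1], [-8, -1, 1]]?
m_A(x) = (x - 2)^2(x + 2)

The characteristic polynomial factors as (x - 2)^2(x + 2). The minimal polynomial is ∏(x - λ)^{k_λ} where k_λ is the size of the largest Jordan block at λ.

For λ = -2: rank(A + 2I) = 2, and the largest Jordan block has size 1 (the smallest k with rank((A + 2I)^k) = rank((A + 2I)^(k+1))).
For λ = 2: rank(A - 2I) = 2, and the largest Jordan block has size 2 (the smallest k with rank((A - 2I)^k) = rank((A - 2I)^(k+1))).

So m_A(x) = (x - 2)^2(x + 2).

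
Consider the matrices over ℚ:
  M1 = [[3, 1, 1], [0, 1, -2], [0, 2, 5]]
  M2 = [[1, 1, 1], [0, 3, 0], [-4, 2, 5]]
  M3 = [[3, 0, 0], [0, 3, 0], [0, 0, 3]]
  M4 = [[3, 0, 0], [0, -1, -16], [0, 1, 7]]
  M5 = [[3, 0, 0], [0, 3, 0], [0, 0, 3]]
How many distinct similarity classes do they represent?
2 classes: {M1, M2, M4}, {M3, M5}

Characteristic polynomials: χ_{M1} = (x - 3)^3, χ_{M2} = (x - 3)^3, χ_{M3} = (x - 3)^3, χ_{M4} = (x - 3)^3, χ_{M5} = (x - 3)^3.

{M1, M2, M4}: invariant factors x - 3, (x - 3)^2.

{M3, M5}: invariant factors x - 3, x - 3, x - 3.

Matrices are similar if and only if their invariant-factor lists agree; the partition into similarity classes is {M1, M2, M4}, {M3, M5}.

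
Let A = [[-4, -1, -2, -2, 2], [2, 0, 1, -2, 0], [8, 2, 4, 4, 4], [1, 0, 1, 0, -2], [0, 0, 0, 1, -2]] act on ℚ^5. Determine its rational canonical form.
R = [[0, 0, 0, 0, 8], [1, 0, 0, 0, 12], [0, 1, 0, 0, 8], [0, 0, 1, 0, 0], [0, 0, 0, 1, -2]]

The invariant factors of A (the non-unit diagonal entries of the Smith normal form of xI - A over ℚ[x]) are (x - 2)(x^2 + 2x + 2)^2, each dividing the next. The characteristic polynomial is their product, (x - 2)(x^2 + 2x + 2)^2.

The rational canonical form is the block-diagonal matrix of companion matrices C(f_i):
R = [[0, 0, 0, 0, 8], [1, 0, 0, 0, 12], [0, 1, 0, 0, 8], [0, 0, 1, 0, 0], [0, 0, 0, 1, -2]].

Note the characteristic polynomial does not split into linear factors over ℚ, so A has no Jordan form over ℚ; the rational canonical form exists over any field.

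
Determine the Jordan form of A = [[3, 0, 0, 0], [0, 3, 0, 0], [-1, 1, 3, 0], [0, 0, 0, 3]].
J = [[3, 1, 0, 0], [0, 3, 0, 0], [0, 0, 3, 0], [0, 0, 0, 3]]

The characteristic polynomial is det(xI - A) = (x - 3)^4, so the eigenvalues are 3 (algebraic multiplicity 4).

For λ = 3: rank(A - 3I) = 1, rank((A - 3I)^2) = 0. The eigenspace has dimension 4 - 1 = 3, so there are 3 Jordan blocks; the rank sequence gives block sizes [2, 1, 1].

Assembling the blocks gives the Jordan form J above.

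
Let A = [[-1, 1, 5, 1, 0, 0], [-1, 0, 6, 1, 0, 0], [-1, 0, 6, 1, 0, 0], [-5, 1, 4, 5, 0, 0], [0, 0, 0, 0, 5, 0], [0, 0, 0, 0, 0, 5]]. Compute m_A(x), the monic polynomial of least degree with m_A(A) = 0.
m_A(x) = x^2(x - 5)^2

The characteristic polynomial factors as x^2(x - 5)^4. The minimal polynomial is ∏(x - λ)^{k_λ} where k_λ is the size of the largest Jordan block at λ.

For λ = 0: rank(A) = 5, and the largest Jordan block has size 2 (the smallest k with rank(A^k) = rank(A^(k+1))).
For λ = 5: rank(A - 5I) = 3, and the largest Jordan block has size 2 (the smallest k with rank((A - 5I)^k) = rank((A - 5I)^(k+1))).

So m_A(x) = x^2(x - 5)^2.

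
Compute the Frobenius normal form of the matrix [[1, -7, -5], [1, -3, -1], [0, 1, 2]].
R = [[0, 0, 4], [1, 0, -1], [0, 1, 0]]

The invariant factors of A (the non-unit diagonal entries of the Smith normal form of xI - A over ℚ[x]) are x^3 + x - 4, each dividing the next. The characteristic polynomial is their product, x^3 + x - 4.

The rational canonical form is the block-diagonal matrix of companion matrices C(f_i):
R = [[0, 0, 4], [1, 0, -1], [0, 1, 0]].

Note the characteristic polynomial does not split into linear factors over ℚ, so A has no Jordan form over ℚ; the rational canonical form exists over any field.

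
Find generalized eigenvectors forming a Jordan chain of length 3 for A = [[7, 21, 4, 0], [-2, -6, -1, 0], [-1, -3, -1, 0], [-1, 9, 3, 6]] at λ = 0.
v_1 = [[0, 0, 1, 0]]^T, v_2 = [[4, -1, -1, 3]]^T, v_3 = [[3, -1, 0, 2]]^T

We seek v_1 ∈ ker(A^3) \ ker(A^2), then set v_{i+1} = A v_i.

One such chain is v_1 = [[0, 0, 1, 0]]^T, v_2 = [[4, -1, -1, 3]]^T, v_3 = [[3, -1, 0, 2]]^T. Check: A v_3 = [[0, 0, 0, 0]]^T = 0.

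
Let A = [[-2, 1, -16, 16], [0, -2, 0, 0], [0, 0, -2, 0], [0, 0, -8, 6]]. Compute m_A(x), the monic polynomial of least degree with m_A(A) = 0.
The characteristic polynomial factors as (x - 6)(x + 2)^3. The minimal polynomial is ∏(x - λ)^{k_λ} where k_λ is the size of the largest Jordan block at λ.

For λ = -2: rank(A + 2I) = 2, and the largest Jordan block has size 2 (the smallest k with rank((A + 2I)^k) = rank((A + 2I)^(k+1))).
For λ = 6: rank(A - 6I) = 3, and the largest Jordan block has size 1 (the smallest k with rank((A - 6I)^k) = rank((A - 6I)^(k+1))).

So m_A(x) = (x - 6)(x + 2)^2.

m_A(x) = (x - 6)(x + 2)^2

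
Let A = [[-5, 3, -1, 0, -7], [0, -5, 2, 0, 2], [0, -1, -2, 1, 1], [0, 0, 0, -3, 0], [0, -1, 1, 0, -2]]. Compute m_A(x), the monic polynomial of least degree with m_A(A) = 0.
The characteristic polynomial factors as (x + 3)^4(x + 5). The minimal polynomial is ∏(x - λ)^{k_λ} where k_λ is the size of the largest Jordan block at λ.

For λ = -5: rank(A + 5I) = 4, and the largest Jordan block has size 1 (the smallest k with rank((A + 5I)^k) = rank((A + 5I)^(k+1))).
For λ = -3: rank(A + 3I) = 3, and the largest Jordan block has size 3 (the smallest k with rank((A + 3I)^k) = rank((A + 3I)^(k+1))).

So m_A(x) = (x + 3)^3(x + 5).

m_A(x) = (x + 3)^3(x + 5)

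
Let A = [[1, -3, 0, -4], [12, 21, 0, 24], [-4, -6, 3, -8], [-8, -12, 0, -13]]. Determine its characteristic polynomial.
χ_A(x) = (x - 3)^4

xI - A = [[x - 1, 3, 0, 4], [-12, x - 21, 0, -24], [4, 6, x - 3, 8], [8, 12, 0, x + 13]].

Expanding det(xI - A) along the first row:
det(xI - A) = + (x - 1)·det([[x - 21, 0, -24], [6, x - 3, 8], [12, 0, x + 13]]) - (3)·det([[-12, 0, -24], [4, x - 3, 8], [8, 0, x + 13]]) + (0)·det([[-12, x - 21, -24], [4, 6, 8], [8, 12, x + 13]]) - (4)·det([[-12, x - 21, 0], [4, 6, x - 3], [8, 12, 0]]).

Evaluating gives χ_A(x) = x^4 - 12x^3 + 54x^2 - 108x + 81 = (x - 3)^4.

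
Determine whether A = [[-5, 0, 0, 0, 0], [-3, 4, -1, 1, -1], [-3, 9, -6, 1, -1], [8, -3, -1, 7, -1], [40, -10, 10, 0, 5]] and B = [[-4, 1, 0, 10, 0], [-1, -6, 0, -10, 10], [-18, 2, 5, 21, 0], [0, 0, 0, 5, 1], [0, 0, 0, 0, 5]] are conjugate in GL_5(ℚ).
Both have characteristic polynomial (x - 5)^3(x + 5)^2, but the minimal polynomial of A is (x - 5)^3(x + 5) while the minimal polynomial of B is (x - 5)^3(x + 5)^2. The minimal polynomial is a similarity invariant, so A and B are not similar.

No.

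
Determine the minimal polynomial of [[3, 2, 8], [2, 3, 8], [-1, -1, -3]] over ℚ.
The characteristic polynomial factors as (x - 1)^3. The minimal polynomial is ∏(x - λ)^{k_λ} where k_λ is the size of the largest Jordan block at λ.

For λ = 1: rank(A - I) = 1, and the largest Jordan block has size 2 (the smallest k with rank((A - I)^k) = rank((A - I)^(k+1))).

So m_A(x) = (x - 1)^2.

m_A(x) = (x - 1)^2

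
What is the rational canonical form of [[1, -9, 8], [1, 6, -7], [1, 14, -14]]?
The invariant factors of A (the non-unit diagonal entries of the Smith normal form of xI - A over ℚ[x]) are (x - 1)(x + 3)(x + 5), each dividing the next. The characteristic polynomial is their product, (x - 1)(x + 3)(x + 5).

The rational canonical form is the block-diagonal matrix of companion matrices C(f_i):
R = [[0, 0, 15], [1, 0, -7], [0, 1, -7]].

R = [[0, 0, 15], [1, 0, -7], [0, 1, -7]]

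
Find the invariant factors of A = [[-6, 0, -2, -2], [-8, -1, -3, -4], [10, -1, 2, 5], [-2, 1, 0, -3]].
x + 2, (x + 2)^3

The Jordan structure of A has elementary divisors (x + 2)^3, (x + 2). Arranging the block sizes at each eigenvalue in decreasing order and taking row products gives the invariant factors.

Invariant factors (smallest first, each dividing the next): x + 2, (x + 2)^3.

Check: the last factor (x + 2)^3 is the minimal polynomial, and the product (x + 2)^4 is the characteristic polynomial.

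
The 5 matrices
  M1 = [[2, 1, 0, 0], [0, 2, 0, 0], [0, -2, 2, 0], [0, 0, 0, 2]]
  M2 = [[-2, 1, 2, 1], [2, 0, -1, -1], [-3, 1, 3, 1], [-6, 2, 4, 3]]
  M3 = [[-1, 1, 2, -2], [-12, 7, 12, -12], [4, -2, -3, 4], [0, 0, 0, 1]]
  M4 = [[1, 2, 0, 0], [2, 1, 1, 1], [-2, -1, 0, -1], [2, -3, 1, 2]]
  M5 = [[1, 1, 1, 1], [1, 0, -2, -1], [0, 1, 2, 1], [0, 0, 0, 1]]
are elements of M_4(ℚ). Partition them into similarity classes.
3 classes: {M1}, {M2, M4, M5}, {M3}

Characteristic polynomials: χ_{M1} = (x - 2)^4, χ_{M2} = (x - 1)^4, χ_{M3} = (x - 1)^4, χ_{M4} = (x - 1)^4, χ_{M5} = (x - 1)^4.

{M1}: invariant factors x - 2, x - 2, (x - 2)^2.

{M2, M4, M5}: invariant factors x - 1, (x - 1)^3.

{M3}: invariant factors x - 1, x - 1, (x - 1)^2.

Matrices are similar if and only if their invariant-factor lists agree; the partition into similarity classes is {M1}, {M2, M4, M5}, {M3}.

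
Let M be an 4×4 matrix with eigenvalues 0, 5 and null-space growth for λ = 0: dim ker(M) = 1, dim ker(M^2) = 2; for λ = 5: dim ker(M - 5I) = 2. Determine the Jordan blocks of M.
λ = 0: successive nullity increments [1, 1] count blocks of size ≥ k; block sizes are [2].
λ = 5: successive nullity increments [2] count blocks of size ≥ k; block sizes are [1, 1].

Jordan blocks: (0, 2), (5, 1), (5, 1)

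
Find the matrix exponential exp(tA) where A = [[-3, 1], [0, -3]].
e^{tA} = [[e^{-3*t}, t*e^{-3*t}], [0, e^{-3*t}]]

A has Jordan form J = [[-3, 1], [0, -3]] with A = PJP^{-1}, so e^{tA} = P e^{tJ} P^{-1}.

For a Jordan block J_k(λ), e^{tJ_k(λ)} = e^{λt} · (I + tN + t^2 N^2/2! + ... + t^{k-1} N^{k-1}/(k-1)!) where N is the nilpotent superdiagonal part.

Assembling the blocks and conjugating back gives the entries of e^{tA} as shown above.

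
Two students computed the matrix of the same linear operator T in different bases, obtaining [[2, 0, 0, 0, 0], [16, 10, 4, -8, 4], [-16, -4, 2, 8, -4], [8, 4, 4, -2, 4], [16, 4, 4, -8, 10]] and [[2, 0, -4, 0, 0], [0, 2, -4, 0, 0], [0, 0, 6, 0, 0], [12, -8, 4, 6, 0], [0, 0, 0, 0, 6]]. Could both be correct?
Yes.

Two matrices over a field are similar if and only if they have the same invariant factors.

Both A and B have characteristic polynomial (x - 6)^3(x - 2)^2 and minimal polynomial (x - 6)(x - 2). Computing further, both have invariant factors x - 6, (x - 6)(x - 2), (x - 6)(x - 2). Hence A and B are similar.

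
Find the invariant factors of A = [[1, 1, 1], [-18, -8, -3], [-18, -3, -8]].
The Jordan structure of A has elementary divisors (x + 5)^2, (x + 5). Arranging the block sizes at each eigenvalue in decreasing order and taking row products gives the invariant factors.

Invariant factors (smallest first, each dividing the next): x + 5, (x + 5)^2.

Check: the last factor (x + 5)^2 is the minimal polynomial, and the product (x + 5)^3 is the characteristic polynomial.

x + 5, (x + 5)^2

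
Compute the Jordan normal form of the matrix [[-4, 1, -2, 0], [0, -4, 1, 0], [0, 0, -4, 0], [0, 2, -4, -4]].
J = [[-4, 1, 0, 0], [0, -4, 1, 0], [0, 0, -4, 0], [0, 0, 0, -4]]

The characteristic polynomial is det(xI - A) = (x + 4)^4, so the eigenvalues are -4 (algebraic multiplicity 4).

For λ = -4: rank(A + 4I) = 2, rank((A + 4I)^2) = 1, rank((A + 4I)^3) = 0. The eigenspace has dimension 4 - 2 = 2, so there are 2 Jordan blocks; the rank sequence gives block sizes [3, 1].

Assembling the blocks gives the Jordan form J above.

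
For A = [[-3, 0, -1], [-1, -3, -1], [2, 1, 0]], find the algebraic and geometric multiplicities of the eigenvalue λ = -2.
algebraic multiplicity 3, geometric multiplicity 1

The characteristic polynomial is (x + 2)^3, so the factor x + 2 appears with exponent 3: the algebraic multiplicity is 3.

rank(A + 2I) = 2, so the eigenspace has dimension 3 - 2 = 1: the geometric multiplicity is 1.

Since 1 < 3, A is not diagonalizable.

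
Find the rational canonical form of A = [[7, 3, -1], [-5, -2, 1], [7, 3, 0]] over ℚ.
The invariant factors of A (the non-unit diagonal entries of the Smith normal form of xI - A over ℚ[x]) are (x - 1)(x^2 - 4x + 1), each dividing the next. The characteristic polynomial is their product, (x - 1)(x^2 - 4x + 1).

The rational canonical form is the block-diagonal matrix of companion matrices C(f_i):
R = [[0, 0, 1], [1, 0, -5], [0, 1, 5]].

Note the characteristic polynomial does not split into linear factors over ℚ, so A has no Jordan form over ℚ; the rational canonical form exists over any field.

R = [[0, 0, 1], [1, 0, -5], [0, 1, 5]]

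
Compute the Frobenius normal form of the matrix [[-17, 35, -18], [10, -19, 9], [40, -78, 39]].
R = [[0, 0, -27], [1, 0, 9], [0, 1, 3]]

The invariant factors of A (the non-unit diagonal entries of the Smith normal form of xI - A over ℚ[x]) are (x - 3)^2(x + 3), each dividing the next. The characteristic polynomial is their product, (x - 3)^2(x + 3).

The rational canonical form is the block-diagonal matrix of companion matrices C(f_i):
R = [[0, 0, -27], [1, 0, 9], [0, 1, 3]].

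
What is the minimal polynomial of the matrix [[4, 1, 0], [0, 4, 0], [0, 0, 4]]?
The characteristic polynomial factors as (x - 4)^3. The minimal polynomial is ∏(x - λ)^{k_λ} where k_λ is the size of the largest Jordan block at λ.

For λ = 4: rank(A - 4I) = 1, and the largest Jordan block has size 2 (the smallest k with rank((A - 4I)^k) = rank((A - 4I)^(k+1))).

So m_A(x) = (x - 4)^2.

m_A(x) = (x - 4)^2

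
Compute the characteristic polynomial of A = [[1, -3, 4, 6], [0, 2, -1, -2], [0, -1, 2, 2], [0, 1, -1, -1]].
xI - A = [[x - 1, 3, -4, -6], [0, x - 2, 1, 2], [0, 1, x - 2, -2], [0, -1, 1, x + 1]].

Expanding det(xI - A) along the first row:
det(xI - A) = + (x - 1)·det([[x - 2, 1, 2], [1, x - 2, -2], [-1, 1, x + 1]]) - (3)·det([[0, 1, 2], [0, x - 2, -2], [0, 1, x + 1]]) + (-4)·det([[0, x - 2, 2], [0, 1, -2], [0, -1, x + 1]]) - (-6)·det([[0, x - 2, 1], [0, 1, x - 2], [0, -1, 1]]).

Evaluating gives χ_A(x) = x^4 - 4x^3 + 6x^2 - 4x + 1 = (x - 1)^4.

χ_A(x) = (x - 1)^4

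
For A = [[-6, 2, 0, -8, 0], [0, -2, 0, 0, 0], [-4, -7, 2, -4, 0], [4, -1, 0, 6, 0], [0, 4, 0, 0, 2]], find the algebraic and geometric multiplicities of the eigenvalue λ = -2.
The characteristic polynomial is (x - 2)^3(x + 2)^2, so the factor x + 2 appears with exponent 2: the algebraic multiplicity is 2.

rank(A + 2I) = 4, so the eigenspace has dimension 5 - 4 = 1: the geometric multiplicity is 1.

Since 1 < 2, A is not diagonalizable.

algebraic multiplicity 2, geometric multiplicity 1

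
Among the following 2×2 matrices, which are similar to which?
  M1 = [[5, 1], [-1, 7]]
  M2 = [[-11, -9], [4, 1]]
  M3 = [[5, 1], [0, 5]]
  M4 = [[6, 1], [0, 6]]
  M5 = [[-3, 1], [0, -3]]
4 classes: {M1, M4}, {M2}, {M3}, {M5}

Characteristic polynomials: χ_{M1} = (x - 6)^2, χ_{M2} = (x + 5)^2, χ_{M3} = (x - 5)^2, χ_{M4} = (x - 6)^2, χ_{M5} = (x + 3)^2.

{M1, M4}: invariant factors (x - 6)^2.

{M2}: invariant factors (x + 5)^2.

{M3}: invariant factors (x - 5)^2.

{M5}: invariant factors (x + 3)^2.

Matrices are similar if and only if their invariant-factor lists agree; the partition into similarity classes is {M1, M4}, {M2}, {M3}, {M5}.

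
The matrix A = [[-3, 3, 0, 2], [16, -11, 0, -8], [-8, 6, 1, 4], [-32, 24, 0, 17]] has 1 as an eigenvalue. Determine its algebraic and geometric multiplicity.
The characteristic polynomial is (x - 1)^4, so the factor x - 1 appears with exponent 4: the algebraic multiplicity is 4.

rank(A - I) = 1, so the eigenspace has dimension 4 - 1 = 3: the geometric multiplicity is 3.

Since 3 < 4, A is not diagonalizable.

algebraic multiplicity 4, geometric multiplicity 3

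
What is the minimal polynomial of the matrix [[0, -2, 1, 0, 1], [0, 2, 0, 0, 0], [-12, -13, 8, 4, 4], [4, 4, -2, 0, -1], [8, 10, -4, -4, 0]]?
The characteristic polynomial factors as (x - 2)^5. The minimal polynomial is ∏(x - λ)^{k_λ} where k_λ is the size of the largest Jordan block at λ.

For λ = 2: rank(A - 2I) = 3, and the largest Jordan block has size 3 (the smallest k with rank((A - 2I)^k) = rank((A - 2I)^(k+1))).

So m_A(x) = (x - 2)^3.

m_A(x) = (x - 2)^3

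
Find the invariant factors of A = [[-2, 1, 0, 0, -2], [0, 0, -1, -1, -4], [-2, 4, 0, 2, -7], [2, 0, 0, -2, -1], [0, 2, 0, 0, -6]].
(x + 2)^2, (x + 2)^3

The Jordan structure of A has elementary divisors (x + 2)^3, (x + 2)^2. Arranging the block sizes at each eigenvalue in decreasing order and taking row products gives the invariant factors.

Invariant factors (smallest first, each dividing the next): (x + 2)^2, (x + 2)^3.

Check: the last factor (x + 2)^3 is the minimal polynomial, and the product (x + 2)^5 is the characteristic polynomial.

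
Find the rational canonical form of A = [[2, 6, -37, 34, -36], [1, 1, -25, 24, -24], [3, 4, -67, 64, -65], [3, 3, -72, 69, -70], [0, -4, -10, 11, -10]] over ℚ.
The invariant factors of A (the non-unit diagonal entries of the Smith normal form of xI - A over ℚ[x]) are x(x + 5)(x^3 - 2x + 5), each dividing the next. The characteristic polynomial is their product, x(x + 5)(x^3 - 2x + 5).

The rational canonical form is the block-diagonal matrix of companion matrices C(f_i):
R = [[0, 0, 0, 0, 0], [1, 0, 0, 0, -25], [0, 1, 0, 0, 5], [0, 0, 1, 0, 2], [0, 0, 0, 1, -5]].

Note the characteristic polynomial does not split into linear factors over ℚ, so A has no Jordan form over ℚ; the rational canonical form exists over any field.

R = [[0, 0, 0, 0, 0], [1, 0, 0, 0, -25], [0, 1, 0, 0, 5], [0, 0, 1, 0, 2], [0, 0, 0, 1, -5]]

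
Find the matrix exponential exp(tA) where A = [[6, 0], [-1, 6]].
A has Jordan form J = [[6, 1], [0, 6]] with A = PJP^{-1}, so e^{tA} = P e^{tJ} P^{-1}.

For a Jordan block J_k(λ), e^{tJ_k(λ)} = e^{λt} · (I + tN + t^2 N^2/2! + ... + t^{k-1} N^{k-1}/(k-1)!) where N is the nilpotent superdiagonal part.

Assembling the blocks and conjugating back gives the entries of e^{tA} as shown above.

e^{tA} = [[e^{6*t}, 0], [-t*e^{6*t}, e^{6*t}]]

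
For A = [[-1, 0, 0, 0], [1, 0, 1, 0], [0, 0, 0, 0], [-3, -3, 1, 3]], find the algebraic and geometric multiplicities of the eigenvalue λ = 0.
algebraic multiplicity 2, geometric multiplicity 1

The characteristic polynomial is x^2(x - 3)(x + 1), so the factor x appears with exponent 2: the algebraic multiplicity is 2.

rank(A) = 3, so the eigenspace has dimension 4 - 3 = 1: the geometric multiplicity is 1.

Since 1 < 2, A is not diagonalizable.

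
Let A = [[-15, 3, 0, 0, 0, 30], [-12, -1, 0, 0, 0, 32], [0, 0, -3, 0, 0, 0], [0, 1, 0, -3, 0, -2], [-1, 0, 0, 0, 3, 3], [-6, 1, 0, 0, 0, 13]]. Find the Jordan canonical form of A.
The characteristic polynomial is det(xI - A) = (x - 3)^2(x + 3)^4, so the eigenvalues are -3 (algebraic multiplicity 4), 3 (algebraic multiplicity 2).

For λ = -3: rank(A + 3I) = 3, rank((A + 3I)^2) = 2. The eigenspace has dimension 6 - 3 = 3, so there are 3 Jordan blocks; the rank sequence gives block sizes [2, 1, 1].

For λ = 3: rank(A - 3I) = 5, rank((A - 3I)^2) = 4. The eigenspace has dimension 6 - 5 = 1, so there is 1 Jordan block; the rank sequence gives block sizes [2].

Assembling the blocks gives the Jordan form J above.

J = [[-3, 1, 0, 0, 0, 0], [0, -3, 0, 0, 0, 0], [0, 0, -3, 0, 0, 0], [0, 0, 0, -3, 0, 0], [0, 0, 0, 0, 3, 1], [0, 0, 0, 0, 0, 3]]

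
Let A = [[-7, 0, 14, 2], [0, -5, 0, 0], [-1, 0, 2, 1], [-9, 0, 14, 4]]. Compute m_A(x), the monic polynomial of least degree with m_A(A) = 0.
m_A(x) = (x - 2)^2(x + 5)

The characteristic polynomial factors as (x - 2)^2(x + 5)^2. The minimal polynomial is ∏(x - λ)^{k_λ} where k_λ is the size of the largest Jordan block at λ.

For λ = -5: rank(A + 5I) = 2, and the largest Jordan block has size 1 (the smallest k with rank((A + 5I)^k) = rank((A + 5I)^(k+1))).
For λ = 2: rank(A - 2I) = 3, and the largest Jordan block has size 2 (the smallest k with rank((A - 2I)^k) = rank((A - 2I)^(k+1))).

So m_A(x) = (x - 2)^2(x + 5).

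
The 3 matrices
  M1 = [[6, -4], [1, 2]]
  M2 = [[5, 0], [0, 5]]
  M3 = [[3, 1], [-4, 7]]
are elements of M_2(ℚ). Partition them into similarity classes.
3 classes: {M1}, {M2}, {M3}

Characteristic polynomials: χ_{M1} = (x - 4)^2, χ_{M2} = (x - 5)^2, χ_{M3} = (x - 5)^2.

{M1}: invariant factors (x - 4)^2.

{M2}: invariant factors x - 5, x - 5.

{M3}: invariant factors (x - 5)^2.

Matrices are similar if and only if their invariant-factor lists agree; the partition into similarity classes is {M1}, {M2}, {M3}.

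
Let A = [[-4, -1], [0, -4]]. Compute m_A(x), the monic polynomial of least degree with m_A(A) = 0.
m_A(x) = (x + 4)^2

The characteristic polynomial factors as (x + 4)^2. The minimal polynomial is ∏(x - λ)^{k_λ} where k_λ is the size of the largest Jordan block at λ.

For λ = -4: rank(A + 4I) = 1, and the largest Jordan block has size 2 (the smallest k with rank((A + 4I)^k) = rank((A + 4I)^(k+1))).

So m_A(x) = (x + 4)^2.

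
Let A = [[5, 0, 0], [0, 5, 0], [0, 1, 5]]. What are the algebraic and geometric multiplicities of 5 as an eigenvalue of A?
algebraic multiplicity 3, geometric multiplicity 2

The characteristic polynomial is (x - 5)^3, so the factor x - 5 appears with exponent 3: the algebraic multiplicity is 3.

rank(A - 5I) = 1, so the eigenspace has dimension 3 - 1 = 2: the geometric multiplicity is 2.

Since 2 < 3, A is not diagonalizable.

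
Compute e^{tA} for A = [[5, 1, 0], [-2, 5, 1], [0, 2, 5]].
e^{tA} = [[(1 - t^2)*e^{5*t}, t*e^{5*t}, t^2*e^{5*t}/2], [-2*t*e^{5*t}, e^{5*t}, t*e^{5*t}], [-2*t^2*e^{5*t}, 2*t*e^{5*t}, (t^2 + 1)*e^{5*t}]]

A has Jordan form J = [[5, 1, 0], [0, 5, 1], [0, 0, 5]] with A = PJP^{-1}, so e^{tA} = P e^{tJ} P^{-1}.

For a Jordan block J_k(λ), e^{tJ_k(λ)} = e^{λt} · (I + tN + t^2 N^2/2! + ... + t^{k-1} N^{k-1}/(k-1)!) where N is the nilpotent superdiagonal part.

Assembling the blocks and conjugating back gives the entries of e^{tA} as shown above.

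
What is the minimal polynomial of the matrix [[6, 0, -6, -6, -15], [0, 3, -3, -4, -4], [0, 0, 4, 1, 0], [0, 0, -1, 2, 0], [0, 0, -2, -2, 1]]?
The characteristic polynomial factors as (x - 6)(x - 3)^3(x - 1). The minimal polynomial is ∏(x - λ)^{k_λ} where k_λ is the size of the largest Jordan block at λ.

For λ = 1: rank(A - I) = 4, and the largest Jordan block has size 1 (the smallest k with rank((A - I)^k) = rank((A - I)^(k+1))).
For λ = 3: rank(A - 3I) = 4, and the largest Jordan block has size 3 (the smallest k with rank((A - 3I)^k) = rank((A - 3I)^(k+1))).
For λ = 6: rank(A - 6I) = 4, and the largest Jordan block has size 1 (the smallest k with rank((A - 6I)^k) = rank((A - 6I)^(k+1))).

So m_A(x) = (x - 6)(x - 3)^3(x - 1).

m_A(x) = (x - 6)(x - 3)^3(x - 1)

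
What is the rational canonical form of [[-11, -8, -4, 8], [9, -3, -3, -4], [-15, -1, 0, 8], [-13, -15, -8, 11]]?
The invariant factors of A (the non-unit diagonal entries of the Smith normal form of xI - A over ℚ[x]) are (x + 3)(x^3 - 4x + 1), each dividing the next. The characteristic polynomial is their product, (x + 3)(x^3 - 4x + 1).

The rational canonical form is the block-diagonal matrix of companion matrices C(f_i):
R = [[0, 0, 0, -3], [1, 0, 0, 11], [0, 1, 0, 4], [0, 0, 1, -3]].

Note the characteristic polynomial does not split into linear factors over ℚ, so A has no Jordan form over ℚ; the rational canonical form exists over any field.

R = [[0, 0, 0, -3], [1, 0, 0, 11], [0, 1, 0, 4], [0, 0, 1, -3]]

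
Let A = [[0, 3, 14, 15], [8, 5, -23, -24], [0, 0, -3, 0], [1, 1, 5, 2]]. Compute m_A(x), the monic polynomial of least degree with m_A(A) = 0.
The characteristic polynomial factors as (x - 5)^2(x + 3)^2. The minimal polynomial is ∏(x - λ)^{k_λ} where k_λ is the size of the largest Jordan block at λ.

For λ = -3: rank(A + 3I) = 3, and the largest Jordan block has size 2 (the smallest k with rank((A + 3I)^k) = rank((A + 3I)^(k+1))).
For λ = 5: rank(A - 5I) = 3, and the largest Jordan block has size 2 (the smallest k with rank((A - 5I)^k) = rank((A - 5I)^(k+1))).

So m_A(x) = (x - 5)^2(x + 3)^2.

m_A(x) = (x - 5)^2(x + 3)^2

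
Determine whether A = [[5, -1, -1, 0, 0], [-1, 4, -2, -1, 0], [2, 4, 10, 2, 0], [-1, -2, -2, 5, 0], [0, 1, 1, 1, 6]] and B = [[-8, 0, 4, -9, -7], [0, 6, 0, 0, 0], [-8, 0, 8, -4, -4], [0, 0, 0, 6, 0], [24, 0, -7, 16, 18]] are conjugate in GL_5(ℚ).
Two matrices over a field are similar if and only if they have the same invariant factors.

Both A and B have characteristic polynomial (x - 6)^5 and minimal polynomial (x - 6)^3. Computing further, both have invariant factors x - 6, x - 6, (x - 6)^3. Hence A and B are similar.

Yes.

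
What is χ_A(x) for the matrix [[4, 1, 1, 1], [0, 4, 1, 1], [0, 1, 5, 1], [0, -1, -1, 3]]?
χ_A(x) = (x - 4)^4

xI - A = [[x - 4, -1, -1, -1], [0, x - 4, -1, -1], [0, -1, x - 5, -1], [0, 1, 1, x - 3]].

Expanding det(xI - A) along the first row:
det(xI - A) = + (x - 4)·det([[x - 4, -1, -1], [-1, x - 5, -1], [1, 1, x - 3]]) - (-1)·det([[0, -1, -1], [0, x - 5, -1], [0, 1, x - 3]]) + (-1)·det([[0, x - 4, -1], [0, -1, -1], [0, 1, x - 3]]) - (-1)·det([[0, x - 4, -1], [0, -1, x - 5], [0, 1, 1]]).

Evaluating gives χ_A(x) = x^4 - 16x^3 + 96x^2 - 256x + 256 = (x - 4)^4.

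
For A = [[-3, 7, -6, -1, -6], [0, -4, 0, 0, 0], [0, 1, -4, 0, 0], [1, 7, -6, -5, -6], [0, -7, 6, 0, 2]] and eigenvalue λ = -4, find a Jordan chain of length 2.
v_1 = [[0, 1, 0, 0, 1]]^T, v_2 = [[1, 0, 1, 1, -1]]^T

We seek v_1 ∈ ker((A + 4I)^2) \ ker(A + 4I), then set v_{i+1} = (A + 4I) v_i.

One such chain is v_1 = [[0, 1, 0, 0, 1]]^T, v_2 = [[1, 0, 1, 1, -1]]^T. Check: (A + 4I) v_2 = [[0, 0, 0, 0, 0]]^T = 0.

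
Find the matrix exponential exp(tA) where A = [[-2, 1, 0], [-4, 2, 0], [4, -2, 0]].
e^{tA} = [[1 - 2*t, t, 0], [-4*t, 2*t + 1, 0], [4*t, -2*t, 1]]

A has Jordan form J = [[0, 1, 0], [0, 0, 0], [0, 0, 0]] with A = PJP^{-1}, so e^{tA} = P e^{tJ} P^{-1}.

For a Jordan block J_k(λ), e^{tJ_k(λ)} = e^{λt} · (I + tN + t^2 N^2/2! + ... + t^{k-1} N^{k-1}/(k-1)!) where N is the nilpotent superdiagonal part.

Assembling the blocks and conjugating back gives the entries of e^{tA} as shown above.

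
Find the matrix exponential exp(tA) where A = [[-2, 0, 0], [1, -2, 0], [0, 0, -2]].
A has Jordan form J = [[-2, 1, 0], [0, -2, 0], [0, 0, -2]] with A = PJP^{-1}, so e^{tA} = P e^{tJ} P^{-1}.

For a Jordan block J_k(λ), e^{tJ_k(λ)} = e^{λt} · (I + tN + t^2 N^2/2! + ... + t^{k-1} N^{k-1}/(k-1)!) where N is the nilpotent superdiagonal part.

Assembling the blocks and conjugating back gives the entries of e^{tA} as shown above.

e^{tA} = [[e^{-2*t}, 0, 0], [t*e^{-2*t}, e^{-2*t}, 0], [0, 0, e^{-2*t}]]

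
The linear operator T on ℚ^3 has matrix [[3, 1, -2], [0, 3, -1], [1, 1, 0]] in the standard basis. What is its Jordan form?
The characteristic polynomial is det(xI - A) = (x - 2)^3, so the eigenvalues are 2 (algebraic multiplicity 3).

For λ = 2: rank(A - 2I) = 2, rank((A - 2I)^2) = 1, rank((A - 2I)^3) = 0. The eigenspace has dimension 3 - 2 = 1, so there is 1 Jordan block; the rank sequence gives block sizes [3].

Assembling the blocks gives the Jordan form J above.

J = [[2, 1, 0], [0, 2, 1], [0, 0, 2]]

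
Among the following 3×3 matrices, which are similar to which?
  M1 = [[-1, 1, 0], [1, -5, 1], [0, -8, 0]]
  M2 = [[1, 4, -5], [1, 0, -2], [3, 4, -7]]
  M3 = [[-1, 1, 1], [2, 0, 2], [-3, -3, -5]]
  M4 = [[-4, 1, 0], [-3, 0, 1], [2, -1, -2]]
Characteristic polynomials: χ_{M1} = (x + 2)^3, χ_{M2} = (x + 2)^3, χ_{M3} = (x + 2)^3, χ_{M4} = (x + 2)^3.

{M1, M2, M4}: invariant factors (x + 2)^3.

{M3}: invariant factors x + 2, (x + 2)^2.

Matrices are similar if and only if their invariant-factor lists agree; the partition into similarity classes is {M1, M2, M4}, {M3}.

2 classes: {M1, M2, M4}, {M3}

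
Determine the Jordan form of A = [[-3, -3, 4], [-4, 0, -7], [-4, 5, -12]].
J = [[-5, 1, 0], [0, -5, 1], [0, 0, -5]]

The characteristic polynomial is det(xI - A) = (x + 5)^3, so the eigenvalues are -5 (algebraic multiplicity 3).

For λ = -5: rank(A + 5I) = 2, rank((A + 5I)^2) = 1, rank((A + 5I)^3) = 0. The eigenspace has dimension 3 - 2 = 1, so there is 1 Jordan block; the rank sequence gives block sizes [3].

Assembling the blocks gives the Jordan form J above.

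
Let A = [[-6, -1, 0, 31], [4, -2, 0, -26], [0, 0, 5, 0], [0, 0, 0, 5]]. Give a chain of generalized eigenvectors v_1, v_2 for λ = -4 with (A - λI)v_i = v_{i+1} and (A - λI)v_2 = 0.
v_1 = [[0, 1, 0, 0]]^T, v_2 = [[-1, 2, 0, 0]]^T

We seek v_1 ∈ ker((A + 4I)^2) \ ker(A + 4I), then set v_{i+1} = (A + 4I) v_i.

One such chain is v_1 = [[0, 1, 0, 0]]^T, v_2 = [[-1, 2, 0, 0]]^T. Check: (A + 4I) v_2 = [[0, 0, 0, 0]]^T = 0.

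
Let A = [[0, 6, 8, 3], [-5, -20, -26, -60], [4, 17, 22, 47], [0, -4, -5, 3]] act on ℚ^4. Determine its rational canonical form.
The invariant factors of A (the non-unit diagonal entries of the Smith normal form of xI - A over ℚ[x]) are (x - 5)(x^3 + x + 1), each dividing the next. The characteristic polynomial is their product, (x - 5)(x^3 + x + 1).

The rational canonical form is the block-diagonal matrix of companion matrices C(f_i):
R = [[0, 0, 0, 5], [1, 0, 0, 4], [0, 1, 0, -1], [0, 0, 1, 5]].

Note the characteristic polynomial does not split into linear factors over ℚ, so A has no Jordan form over ℚ; the rational canonical form exists over any field.

R = [[0, 0, 0, 5], [1, 0, 0, 4], [0, 1, 0, -1], [0, 0, 1, 5]]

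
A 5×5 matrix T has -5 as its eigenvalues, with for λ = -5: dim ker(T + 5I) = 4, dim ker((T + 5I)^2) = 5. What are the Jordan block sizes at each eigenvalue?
Jordan blocks: (-5, 2), (-5, 1), (-5, 1), (-5, 1)

λ = -5: successive nullity increments [4, 1] count blocks of size ≥ k; block sizes are [2, 1, 1, 1].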